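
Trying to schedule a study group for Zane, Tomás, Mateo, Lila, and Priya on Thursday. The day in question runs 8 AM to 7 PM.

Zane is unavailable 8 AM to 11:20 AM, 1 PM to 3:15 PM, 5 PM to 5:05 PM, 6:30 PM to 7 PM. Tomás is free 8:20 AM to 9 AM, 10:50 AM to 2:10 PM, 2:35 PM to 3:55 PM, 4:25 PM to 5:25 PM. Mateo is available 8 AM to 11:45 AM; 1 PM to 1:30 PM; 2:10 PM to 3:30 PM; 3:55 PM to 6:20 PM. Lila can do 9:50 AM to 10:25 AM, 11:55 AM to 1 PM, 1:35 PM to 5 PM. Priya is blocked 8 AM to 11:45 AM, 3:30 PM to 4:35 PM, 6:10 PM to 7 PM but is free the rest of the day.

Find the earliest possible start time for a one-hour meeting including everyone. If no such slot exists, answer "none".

none

Zane free: 11:20-13:00, 15:15-17:00, 17:05-18:30 (invert busy blocks within the working day).
Tomás free: 08:20-09:00, 10:50-14:10, 14:35-15:55, 16:25-17:25.
Mateo free: 08:00-11:45, 13:00-13:30, 14:10-15:30, 15:55-18:20.
Lila free: 09:50-10:25, 11:55-13:00, 13:35-17:00.
Priya free: 11:45-15:30, 16:35-18:10 (invert busy blocks within the working day).
Zane ∩ Tomás: 11:20-13:00, 15:15-15:55, 16:25-17:00, 17:05-17:25.
Zane ∩ Tomás ∩ Mateo: 11:20-11:45, 15:15-15:30, 16:25-17:00, 17:05-17:25.
Zane ∩ Tomás ∩ Mateo ∩ Lila: 15:15-15:30, 16:25-17:00.
Zane ∩ Tomás ∩ Mateo ∩ Lila ∩ Priya: 15:15-15:30, 16:35-17:00.
No common window is at least 60 minutes long.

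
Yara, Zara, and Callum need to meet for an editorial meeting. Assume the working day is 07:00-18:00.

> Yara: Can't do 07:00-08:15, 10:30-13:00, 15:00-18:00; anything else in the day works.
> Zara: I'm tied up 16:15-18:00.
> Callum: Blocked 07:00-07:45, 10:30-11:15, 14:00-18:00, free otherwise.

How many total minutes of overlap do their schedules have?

Yara free: 08:15-10:30, 13:00-15:00 (invert busy blocks within the working day).
Zara free: 07:00-16:15 (invert busy blocks within the working day).
Callum free: 07:45-10:30, 11:15-14:00 (invert busy blocks within the working day).
Yara ∩ Zara: 08:15-10:30, 13:00-15:00.
Yara ∩ Zara ∩ Callum: 08:15-10:30, 13:00-14:00.
Summing the common windows: 135 + 60 = 195 minutes.

195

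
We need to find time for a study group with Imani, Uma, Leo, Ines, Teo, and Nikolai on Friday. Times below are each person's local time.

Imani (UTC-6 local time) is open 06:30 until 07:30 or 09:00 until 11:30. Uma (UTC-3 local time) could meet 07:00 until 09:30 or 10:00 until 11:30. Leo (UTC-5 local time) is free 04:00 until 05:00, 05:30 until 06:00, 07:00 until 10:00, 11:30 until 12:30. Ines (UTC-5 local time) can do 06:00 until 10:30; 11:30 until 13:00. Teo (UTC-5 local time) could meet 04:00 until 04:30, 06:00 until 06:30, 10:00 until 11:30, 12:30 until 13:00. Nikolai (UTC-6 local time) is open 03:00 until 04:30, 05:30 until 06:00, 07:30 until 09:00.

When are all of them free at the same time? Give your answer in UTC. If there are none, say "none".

none

Imani in UTC: 12:30-13:30, 15:00-17:30 (add 6h to convert from UTC-6).
Uma in UTC: 10:00-12:30, 13:00-14:30 (add 3h to convert from UTC-3).
Leo in UTC: 09:00-10:00, 10:30-11:00, 12:00-15:00, 16:30-17:30 (add 5h to convert from UTC-5).
Ines in UTC: 11:00-15:30, 16:30-18:00 (add 5h to convert from UTC-5).
Teo in UTC: 09:00-09:30, 11:00-11:30, 15:00-16:30, 17:30-18:00 (add 5h to convert from UTC-5).
Nikolai in UTC: 09:00-10:30, 11:30-12:00, 13:30-15:00 (add 6h to convert from UTC-6).
Imani ∩ Uma: 13:00-13:30.
Imani ∩ Uma ∩ Leo: 13:00-13:30.
Imani ∩ Uma ∩ Leo ∩ Ines: 13:00-13:30.
Imani ∩ Uma ∩ Leo ∩ Ines ∩ Teo: ∅.
Imani ∩ Uma ∩ Leo ∩ Ines ∩ Teo ∩ Nikolai: ∅.
There is no time when everyone is free.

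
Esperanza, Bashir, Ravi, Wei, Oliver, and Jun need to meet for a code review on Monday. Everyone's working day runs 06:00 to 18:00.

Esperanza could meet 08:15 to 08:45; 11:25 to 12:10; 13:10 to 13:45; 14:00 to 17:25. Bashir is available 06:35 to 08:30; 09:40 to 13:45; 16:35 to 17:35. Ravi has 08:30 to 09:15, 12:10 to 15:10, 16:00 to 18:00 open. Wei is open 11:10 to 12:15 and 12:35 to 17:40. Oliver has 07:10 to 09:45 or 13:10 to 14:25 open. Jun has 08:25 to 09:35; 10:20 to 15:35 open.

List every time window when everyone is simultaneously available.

13:10-13:45

Esperanza ∩ Bashir: 08:15-08:30, 11:25-12:10, 13:10-13:45, 16:35-17:25.
Esperanza ∩ Bashir ∩ Ravi: 13:10-13:45, 16:35-17:25.
Esperanza ∩ Bashir ∩ Ravi ∩ Wei: 13:10-13:45, 16:35-17:25.
Esperanza ∩ Bashir ∩ Ravi ∩ Wei ∩ Oliver: 13:10-13:45.
Esperanza ∩ Bashir ∩ Ravi ∩ Wei ∩ Oliver ∩ Jun: 13:10-13:45.
So the common availability across everyone is 13:10-13:45.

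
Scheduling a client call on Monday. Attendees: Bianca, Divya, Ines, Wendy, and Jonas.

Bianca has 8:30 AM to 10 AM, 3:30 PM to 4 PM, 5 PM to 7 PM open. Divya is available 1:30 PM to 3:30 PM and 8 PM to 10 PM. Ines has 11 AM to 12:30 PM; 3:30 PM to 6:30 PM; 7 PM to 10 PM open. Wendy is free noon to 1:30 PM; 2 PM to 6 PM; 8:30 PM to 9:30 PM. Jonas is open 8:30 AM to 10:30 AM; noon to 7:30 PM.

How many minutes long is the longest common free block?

0

Bianca ∩ Divya: ∅.
Bianca ∩ Divya ∩ Ines: ∅.
Bianca ∩ Divya ∩ Ines ∩ Wendy: ∅.
Bianca ∩ Divya ∩ Ines ∩ Wendy ∩ Jonas: ∅.
There is no time when everyone is free.
No common window exists, so the longest block is 0 minutes.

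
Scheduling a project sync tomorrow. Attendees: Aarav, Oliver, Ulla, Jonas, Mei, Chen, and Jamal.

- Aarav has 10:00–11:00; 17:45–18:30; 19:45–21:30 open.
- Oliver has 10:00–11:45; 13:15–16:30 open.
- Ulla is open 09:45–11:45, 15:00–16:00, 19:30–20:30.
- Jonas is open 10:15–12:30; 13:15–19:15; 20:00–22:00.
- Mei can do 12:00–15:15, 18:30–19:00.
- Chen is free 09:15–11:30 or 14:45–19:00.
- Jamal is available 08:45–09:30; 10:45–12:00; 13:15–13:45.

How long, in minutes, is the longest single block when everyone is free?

Aarav ∩ Oliver: 10:00-11:00.
Aarav ∩ Oliver ∩ Ulla: 10:00-11:00.
Aarav ∩ Oliver ∩ Ulla ∩ Jonas: 10:15-11:00.
Aarav ∩ Oliver ∩ Ulla ∩ Jonas ∩ Mei: ∅.
Aarav ∩ Oliver ∩ Ulla ∩ Jonas ∩ Mei ∩ Chen: ∅.
Aarav ∩ Oliver ∩ Ulla ∩ Jonas ∩ Mei ∩ Chen ∩ Jamal: ∅.
There is no time when everyone is free.
No common window exists, so the longest block is 0 minutes.

0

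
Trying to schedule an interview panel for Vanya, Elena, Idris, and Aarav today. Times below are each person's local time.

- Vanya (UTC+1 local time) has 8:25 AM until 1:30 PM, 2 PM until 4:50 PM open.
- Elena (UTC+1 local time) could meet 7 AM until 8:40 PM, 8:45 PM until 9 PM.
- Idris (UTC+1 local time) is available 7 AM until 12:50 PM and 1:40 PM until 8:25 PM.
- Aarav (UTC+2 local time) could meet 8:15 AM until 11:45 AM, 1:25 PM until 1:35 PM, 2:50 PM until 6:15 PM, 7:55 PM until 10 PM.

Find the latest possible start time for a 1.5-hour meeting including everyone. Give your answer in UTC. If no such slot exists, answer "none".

14:20

Vanya in UTC: 07:25-12:30, 13:00-15:50 (subtract 1h to convert from UTC+1).
Elena in UTC: 06:00-19:40, 19:45-20:00 (subtract 1h to convert from UTC+1).
Idris in UTC: 06:00-11:50, 12:40-19:25 (subtract 1h to convert from UTC+1).
Aarav in UTC: 06:15-09:45, 11:25-11:35, 12:50-16:15, 17:55-20:00 (subtract 2h to convert from UTC+2).
Vanya ∩ Elena: 07:25-12:30, 13:00-15:50.
Vanya ∩ Elena ∩ Idris: 07:25-11:50, 13:00-15:50.
Vanya ∩ Elena ∩ Idris ∩ Aarav: 07:25-09:45, 11:25-11:35, 13:00-15:50.
The last common window of at least 90 minutes is 13:00-15:50; a 90-minute meeting can start as late as 14:20 and still end by 15:50.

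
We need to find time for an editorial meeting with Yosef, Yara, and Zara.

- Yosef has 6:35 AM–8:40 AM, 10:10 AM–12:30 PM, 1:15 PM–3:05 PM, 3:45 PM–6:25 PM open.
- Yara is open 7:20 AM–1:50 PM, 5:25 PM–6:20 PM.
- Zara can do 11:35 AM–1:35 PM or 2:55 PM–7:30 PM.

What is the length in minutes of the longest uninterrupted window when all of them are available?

55

Yosef ∩ Yara: 07:20-08:40, 10:10-12:30, 13:15-13:50, 17:25-18:20.
Yosef ∩ Yara ∩ Zara: 11:35-12:30, 13:15-13:35, 17:25-18:20.
Those are the intersection windows.
The longest is 11:35-12:30 at 55 minutes.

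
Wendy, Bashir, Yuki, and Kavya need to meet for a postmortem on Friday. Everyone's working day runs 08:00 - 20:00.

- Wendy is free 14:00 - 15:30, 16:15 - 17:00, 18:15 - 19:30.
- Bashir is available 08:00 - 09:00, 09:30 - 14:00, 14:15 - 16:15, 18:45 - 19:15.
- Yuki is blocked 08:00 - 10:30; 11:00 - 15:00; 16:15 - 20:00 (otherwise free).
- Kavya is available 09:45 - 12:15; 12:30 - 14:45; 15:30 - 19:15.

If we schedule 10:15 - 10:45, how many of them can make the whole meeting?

2

Wendy free: 14:00-15:30, 16:15-17:00, 18:15-19:30.
Bashir free: 08:00-09:00, 09:30-14:00, 14:15-16:15, 18:45-19:15.
Yuki free: 10:30-11:00, 15:00-16:15 (invert busy blocks within the working day).
Kavya free: 09:45-12:15, 12:30-14:45, 15:30-19:15.
Bashir and Kavya can make the full 10:15-10:45 slot — that's 2.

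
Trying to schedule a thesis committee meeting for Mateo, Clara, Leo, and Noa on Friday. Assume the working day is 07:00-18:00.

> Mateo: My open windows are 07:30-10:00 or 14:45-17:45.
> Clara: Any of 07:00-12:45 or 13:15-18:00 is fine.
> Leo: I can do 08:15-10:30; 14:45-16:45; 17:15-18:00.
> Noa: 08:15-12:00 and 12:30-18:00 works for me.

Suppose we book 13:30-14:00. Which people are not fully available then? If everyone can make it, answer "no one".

Mateo: not fully free for 13:30-14:00. Clara: free for 13:30-14:00. Leo: not fully free for 13:30-14:00. Noa: free for 13:30-14:00.

Leo, Mateo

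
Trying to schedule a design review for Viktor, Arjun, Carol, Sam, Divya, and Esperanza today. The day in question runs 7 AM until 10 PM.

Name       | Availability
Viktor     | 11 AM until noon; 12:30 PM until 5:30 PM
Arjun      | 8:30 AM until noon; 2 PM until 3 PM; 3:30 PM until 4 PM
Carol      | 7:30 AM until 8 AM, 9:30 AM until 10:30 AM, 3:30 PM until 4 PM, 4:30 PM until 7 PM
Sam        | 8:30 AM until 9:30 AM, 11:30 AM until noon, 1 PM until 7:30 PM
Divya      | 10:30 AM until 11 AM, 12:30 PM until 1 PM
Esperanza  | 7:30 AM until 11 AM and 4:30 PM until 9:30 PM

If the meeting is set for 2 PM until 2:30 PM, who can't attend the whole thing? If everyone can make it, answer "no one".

Carol, Divya, Esperanza

Viktor: free for 14:00-14:30. Arjun: free for 14:00-14:30. Carol: not fully free for 14:00-14:30. Sam: free for 14:00-14:30. Divya: not fully free for 14:00-14:30. Esperanza: not fully free for 14:00-14:30.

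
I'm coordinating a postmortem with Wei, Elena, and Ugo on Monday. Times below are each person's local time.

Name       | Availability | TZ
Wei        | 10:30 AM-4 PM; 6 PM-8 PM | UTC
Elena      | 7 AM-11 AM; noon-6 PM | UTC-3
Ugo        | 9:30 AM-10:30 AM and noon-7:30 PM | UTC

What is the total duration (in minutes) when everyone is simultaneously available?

270

Wei in UTC: 10:30-16:00, 18:00-20:00.
Elena in UTC: 10:00-14:00, 15:00-21:00 (add 3h to convert from UTC-3).
Ugo in UTC: 09:30-10:30, 12:00-19:30.
Wei ∩ Elena: 10:30-14:00, 15:00-16:00, 18:00-20:00.
Wei ∩ Elena ∩ Ugo: 12:00-14:00, 15:00-16:00, 18:00-19:30.
So the common availability across everyone is 12:00-14:00, 15:00-16:00, 18:00-19:30.
Summing the common windows: 120 + 60 + 90 = 270 minutes.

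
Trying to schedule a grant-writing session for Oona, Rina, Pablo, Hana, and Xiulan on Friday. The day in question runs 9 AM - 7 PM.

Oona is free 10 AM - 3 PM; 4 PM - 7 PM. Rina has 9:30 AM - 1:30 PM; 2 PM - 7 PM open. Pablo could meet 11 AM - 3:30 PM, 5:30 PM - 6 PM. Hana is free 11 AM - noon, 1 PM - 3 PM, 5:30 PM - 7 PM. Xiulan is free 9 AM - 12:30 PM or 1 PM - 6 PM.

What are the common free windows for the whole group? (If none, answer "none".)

11:00-12:00, 13:00-13:30, 14:00-15:00, 17:30-18:00

Oona ∩ Rina: 10:00-13:30, 14:00-15:00, 16:00-19:00.
Oona ∩ Rina ∩ Pablo: 11:00-13:30, 14:00-15:00, 17:30-18:00.
Oona ∩ Rina ∩ Pablo ∩ Hana: 11:00-12:00, 13:00-13:30, 14:00-15:00, 17:30-18:00.
Oona ∩ Rina ∩ Pablo ∩ Hana ∩ Xiulan: 11:00-12:00, 13:00-13:30, 14:00-15:00, 17:30-18:00.
Those are the intersection windows.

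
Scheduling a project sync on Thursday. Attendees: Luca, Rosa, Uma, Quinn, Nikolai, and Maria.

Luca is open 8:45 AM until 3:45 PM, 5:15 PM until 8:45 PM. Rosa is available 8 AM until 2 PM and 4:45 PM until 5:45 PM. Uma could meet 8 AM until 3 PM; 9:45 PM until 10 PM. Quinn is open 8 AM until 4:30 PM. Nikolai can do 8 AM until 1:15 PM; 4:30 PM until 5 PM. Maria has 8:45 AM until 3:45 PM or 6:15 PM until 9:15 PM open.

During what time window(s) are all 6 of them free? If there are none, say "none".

Luca ∩ Rosa: 08:45-14:00, 17:15-17:45.
Luca ∩ Rosa ∩ Uma: 08:45-14:00.
Luca ∩ Rosa ∩ Uma ∩ Quinn: 08:45-14:00.
Luca ∩ Rosa ∩ Uma ∩ Quinn ∩ Nikolai: 08:45-13:15.
Luca ∩ Rosa ∩ Uma ∩ Quinn ∩ Nikolai ∩ Maria: 08:45-13:15.
So the common availability across everyone is 08:45-13:15.

08:45-13:15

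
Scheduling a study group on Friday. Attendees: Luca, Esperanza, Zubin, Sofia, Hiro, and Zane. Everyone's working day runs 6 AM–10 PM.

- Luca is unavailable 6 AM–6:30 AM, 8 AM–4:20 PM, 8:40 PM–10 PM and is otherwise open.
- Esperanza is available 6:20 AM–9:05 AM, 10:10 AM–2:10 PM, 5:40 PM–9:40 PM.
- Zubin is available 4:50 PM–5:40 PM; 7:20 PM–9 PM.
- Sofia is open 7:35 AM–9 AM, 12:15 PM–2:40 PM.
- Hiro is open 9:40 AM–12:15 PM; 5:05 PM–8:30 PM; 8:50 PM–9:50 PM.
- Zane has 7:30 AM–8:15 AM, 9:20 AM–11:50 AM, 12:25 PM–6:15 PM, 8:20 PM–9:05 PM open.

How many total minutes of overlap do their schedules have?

Luca free: 06:30-08:00, 16:20-20:40 (invert busy blocks within the working day).
Esperanza free: 06:20-09:05, 10:10-14:10, 17:40-21:40.
Zubin free: 16:50-17:40, 19:20-21:00.
Sofia free: 07:35-09:00, 12:15-14:40.
Hiro free: 09:40-12:15, 17:05-20:30, 20:50-21:50.
Zane free: 07:30-08:15, 09:20-11:50, 12:25-18:15, 20:20-21:05.
Luca ∩ Esperanza: 06:30-08:00, 17:40-20:40.
Luca ∩ Esperanza ∩ Zubin: 19:20-20:40.
Luca ∩ Esperanza ∩ Zubin ∩ Sofia: ∅.
Luca ∩ Esperanza ∩ Zubin ∩ Sofia ∩ Hiro: ∅.
Luca ∩ Esperanza ∩ Zubin ∩ Sofia ∩ Hiro ∩ Zane: ∅.
There is no time when everyone is free.
There is no common window, so the total is 0 minutes.

0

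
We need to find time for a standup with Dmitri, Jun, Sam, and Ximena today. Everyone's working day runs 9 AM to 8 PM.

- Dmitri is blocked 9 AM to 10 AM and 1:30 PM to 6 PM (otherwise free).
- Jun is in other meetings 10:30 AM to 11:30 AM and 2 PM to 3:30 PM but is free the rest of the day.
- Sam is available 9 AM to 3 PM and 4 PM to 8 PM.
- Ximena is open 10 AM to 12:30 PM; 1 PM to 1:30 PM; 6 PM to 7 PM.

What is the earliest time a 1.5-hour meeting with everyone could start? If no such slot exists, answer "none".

Dmitri free: 10:00-13:30, 18:00-20:00 (invert busy blocks within the working day).
Jun free: 09:00-10:30, 11:30-14:00, 15:30-20:00 (invert busy blocks within the working day).
Sam free: 09:00-15:00, 16:00-20:00.
Ximena free: 10:00-12:30, 13:00-13:30, 18:00-19:00.
Dmitri ∩ Jun: 10:00-10:30, 11:30-13:30, 18:00-20:00.
Dmitri ∩ Jun ∩ Sam: 10:00-10:30, 11:30-13:30, 18:00-20:00.
Dmitri ∩ Jun ∩ Sam ∩ Ximena: 10:00-10:30, 11:30-12:30, 13:00-13:30, 18:00-19:00.
So the common availability across everyone is 10:00-10:30, 11:30-12:30, 13:00-13:30, 18:00-19:00.
No common window is at least 90 minutes long.

none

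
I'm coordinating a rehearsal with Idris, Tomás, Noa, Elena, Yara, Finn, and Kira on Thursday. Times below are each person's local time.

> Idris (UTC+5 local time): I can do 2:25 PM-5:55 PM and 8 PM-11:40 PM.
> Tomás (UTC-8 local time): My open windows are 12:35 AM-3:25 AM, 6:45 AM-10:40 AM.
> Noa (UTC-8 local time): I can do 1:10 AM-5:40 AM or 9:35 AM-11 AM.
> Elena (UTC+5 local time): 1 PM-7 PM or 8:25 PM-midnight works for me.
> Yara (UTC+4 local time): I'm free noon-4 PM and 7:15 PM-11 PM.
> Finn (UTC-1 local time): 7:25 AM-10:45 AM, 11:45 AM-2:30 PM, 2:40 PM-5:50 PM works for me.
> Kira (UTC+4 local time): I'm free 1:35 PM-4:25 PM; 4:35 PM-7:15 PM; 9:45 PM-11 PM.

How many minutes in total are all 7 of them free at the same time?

165

Idris in UTC: 09:25-12:55, 15:00-18:40 (subtract 5h to convert from UTC+5).
Tomás in UTC: 08:35-11:25, 14:45-18:40 (add 8h to convert from UTC-8).
Noa in UTC: 09:10-13:40, 17:35-19:00 (add 8h to convert from UTC-8).
Elena in UTC: 08:00-14:00, 15:25-19:00 (subtract 5h to convert from UTC+5).
Yara in UTC: 08:00-12:00, 15:15-19:00 (subtract 4h to convert from UTC+4).
Finn in UTC: 08:25-11:45, 12:45-15:30, 15:40-18:50 (add 1h to convert from UTC-1).
Kira in UTC: 09:35-12:25, 12:35-15:15, 17:45-19:00 (subtract 4h to convert from UTC+4).
Idris ∩ Tomás: 09:25-11:25, 15:00-18:40.
Idris ∩ Tomás ∩ Noa: 09:25-11:25, 17:35-18:40.
Idris ∩ Tomás ∩ Noa ∩ Elena: 09:25-11:25, 17:35-18:40.
Idris ∩ Tomás ∩ Noa ∩ Elena ∩ Yara: 09:25-11:25, 17:35-18:40.
Idris ∩ Tomás ∩ Noa ∩ Elena ∩ Yara ∩ Finn: 09:25-11:25, 17:35-18:40.
Idris ∩ Tomás ∩ Noa ∩ Elena ∩ Yara ∩ Finn ∩ Kira: 09:35-11:25, 17:45-18:40.
Summing the common windows: 110 + 55 = 165 minutes.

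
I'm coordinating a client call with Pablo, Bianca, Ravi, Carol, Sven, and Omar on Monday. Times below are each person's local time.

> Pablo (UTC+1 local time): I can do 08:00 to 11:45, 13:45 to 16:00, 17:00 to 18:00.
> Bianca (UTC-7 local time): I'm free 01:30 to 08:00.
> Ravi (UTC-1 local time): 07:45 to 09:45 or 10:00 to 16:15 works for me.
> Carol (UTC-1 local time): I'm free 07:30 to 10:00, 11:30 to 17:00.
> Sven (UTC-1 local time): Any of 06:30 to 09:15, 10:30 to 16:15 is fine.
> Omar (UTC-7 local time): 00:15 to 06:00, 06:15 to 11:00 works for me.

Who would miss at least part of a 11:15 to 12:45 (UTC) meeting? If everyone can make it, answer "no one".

Carol, Pablo, Sven

Pablo in UTC: 07:00-10:45, 12:45-15:00, 16:00-17:00 (subtract 1h to convert from UTC+1).
Bianca in UTC: 08:30-15:00 (add 7h to convert from UTC-7).
Ravi in UTC: 08:45-10:45, 11:00-17:15 (add 1h to convert from UTC-1).
Carol in UTC: 08:30-11:00, 12:30-18:00 (add 1h to convert from UTC-1).
Sven in UTC: 07:30-10:15, 11:30-17:15 (add 1h to convert from UTC-1).
Omar in UTC: 07:15-13:00, 13:15-18:00 (add 7h to convert from UTC-7).
Pablo: not fully free for 11:15-12:45. Bianca: free for 11:15-12:45. Ravi: free for 11:15-12:45. Carol: not fully free for 11:15-12:45. Sven: not fully free for 11:15-12:45. Omar: free for 11:15-12:45.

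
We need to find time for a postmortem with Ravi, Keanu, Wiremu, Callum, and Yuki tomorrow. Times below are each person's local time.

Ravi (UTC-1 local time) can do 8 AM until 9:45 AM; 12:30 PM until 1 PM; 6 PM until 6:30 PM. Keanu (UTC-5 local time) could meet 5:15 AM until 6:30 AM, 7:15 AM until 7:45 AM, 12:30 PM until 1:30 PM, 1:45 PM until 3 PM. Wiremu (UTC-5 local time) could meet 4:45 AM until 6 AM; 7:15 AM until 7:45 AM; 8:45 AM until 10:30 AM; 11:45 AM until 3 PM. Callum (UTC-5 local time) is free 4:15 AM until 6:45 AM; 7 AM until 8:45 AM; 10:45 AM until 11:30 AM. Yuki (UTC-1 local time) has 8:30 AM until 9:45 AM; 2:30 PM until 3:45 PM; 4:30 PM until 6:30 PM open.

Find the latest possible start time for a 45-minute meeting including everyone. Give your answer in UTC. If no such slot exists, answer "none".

none

Ravi in UTC: 09:00-10:45, 13:30-14:00, 19:00-19:30 (add 1h to convert from UTC-1).
Keanu in UTC: 10:15-11:30, 12:15-12:45, 17:30-18:30, 18:45-20:00 (add 5h to convert from UTC-5).
Wiremu in UTC: 09:45-11:00, 12:15-12:45, 13:45-15:30, 16:45-20:00 (add 5h to convert from UTC-5).
Callum in UTC: 09:15-11:45, 12:00-13:45, 15:45-16:30 (add 5h to convert from UTC-5).
Yuki in UTC: 09:30-10:45, 15:30-16:45, 17:30-19:30 (add 1h to convert from UTC-1).
Ravi ∩ Keanu: 10:15-10:45, 19:00-19:30.
Ravi ∩ Keanu ∩ Wiremu: 10:15-10:45, 19:00-19:30.
Ravi ∩ Keanu ∩ Wiremu ∩ Callum: 10:15-10:45.
Ravi ∩ Keanu ∩ Wiremu ∩ Callum ∩ Yuki: 10:15-10:45.
No common window is at least 45 minutes long.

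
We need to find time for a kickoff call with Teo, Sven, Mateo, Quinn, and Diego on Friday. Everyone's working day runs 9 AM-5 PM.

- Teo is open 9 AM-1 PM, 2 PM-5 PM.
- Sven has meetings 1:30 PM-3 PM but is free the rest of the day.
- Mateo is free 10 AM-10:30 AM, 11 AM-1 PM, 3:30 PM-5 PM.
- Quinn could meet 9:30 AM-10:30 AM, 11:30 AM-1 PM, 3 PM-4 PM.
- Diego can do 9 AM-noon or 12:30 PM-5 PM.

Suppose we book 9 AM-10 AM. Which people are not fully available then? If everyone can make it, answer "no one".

Teo free: 09:00-13:00, 14:00-17:00.
Sven free: 09:00-13:30, 15:00-17:00 (invert busy blocks within the working day).
Mateo free: 10:00-10:30, 11:00-13:00, 15:30-17:00.
Quinn free: 09:30-10:30, 11:30-13:00, 15:00-16:00.
Diego free: 09:00-12:00, 12:30-17:00.
Teo: free for 09:00-10:00. Sven: free for 09:00-10:00. Mateo: not fully free for 09:00-10:00. Quinn: not fully free for 09:00-10:00. Diego: free for 09:00-10:00.

Mateo, Quinn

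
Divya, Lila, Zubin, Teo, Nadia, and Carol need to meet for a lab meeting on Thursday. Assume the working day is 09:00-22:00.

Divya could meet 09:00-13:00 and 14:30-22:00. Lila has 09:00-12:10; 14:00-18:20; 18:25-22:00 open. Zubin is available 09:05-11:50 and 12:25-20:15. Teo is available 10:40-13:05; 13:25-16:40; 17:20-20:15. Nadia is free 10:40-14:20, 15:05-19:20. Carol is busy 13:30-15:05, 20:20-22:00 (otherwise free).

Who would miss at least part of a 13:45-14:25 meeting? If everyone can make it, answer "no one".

Divya free: 09:00-13:00, 14:30-22:00.
Lila free: 09:00-12:10, 14:00-18:20, 18:25-22:00.
Zubin free: 09:05-11:50, 12:25-20:15.
Teo free: 10:40-13:05, 13:25-16:40, 17:20-20:15.
Nadia free: 10:40-14:20, 15:05-19:20.
Carol free: 09:00-13:30, 15:05-20:20 (invert busy blocks within the working day).
Divya: not fully free for 13:45-14:25. Lila: not fully free for 13:45-14:25. Zubin: free for 13:45-14:25. Teo: free for 13:45-14:25. Nadia: not fully free for 13:45-14:25. Carol: not fully free for 13:45-14:25.

Carol, Divya, Lila, Nadia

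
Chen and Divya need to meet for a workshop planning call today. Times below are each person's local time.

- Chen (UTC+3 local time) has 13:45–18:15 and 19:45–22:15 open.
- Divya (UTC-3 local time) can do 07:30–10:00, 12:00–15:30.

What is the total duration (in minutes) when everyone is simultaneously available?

Chen in UTC: 10:45-15:15, 16:45-19:15 (subtract 3h to convert from UTC+3).
Divya in UTC: 10:30-13:00, 15:00-18:30 (add 3h to convert from UTC-3).
Chen ∩ Divya: 10:45-13:00, 15:00-15:15, 16:45-18:30.
Those are the intersection windows.
Summing the common windows: 135 + 15 + 105 = 255 minutes.

255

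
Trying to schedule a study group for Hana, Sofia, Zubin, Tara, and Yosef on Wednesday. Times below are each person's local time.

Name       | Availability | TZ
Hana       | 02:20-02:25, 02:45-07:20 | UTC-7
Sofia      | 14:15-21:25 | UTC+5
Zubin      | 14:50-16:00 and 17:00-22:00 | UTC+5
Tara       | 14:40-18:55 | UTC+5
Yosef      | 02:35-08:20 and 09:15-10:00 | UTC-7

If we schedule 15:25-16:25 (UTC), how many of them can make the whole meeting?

Hana in UTC: 09:20-09:25, 09:45-14:20 (add 7h to convert from UTC-7).
Sofia in UTC: 09:15-16:25 (subtract 5h to convert from UTC+5).
Zubin in UTC: 09:50-11:00, 12:00-17:00 (subtract 5h to convert from UTC+5).
Tara in UTC: 09:40-13:55 (subtract 5h to convert from UTC+5).
Yosef in UTC: 09:35-15:20, 16:15-17:00 (add 7h to convert from UTC-7).
Sofia and Zubin can make the full 15:25-16:25 slot — that's 2.

2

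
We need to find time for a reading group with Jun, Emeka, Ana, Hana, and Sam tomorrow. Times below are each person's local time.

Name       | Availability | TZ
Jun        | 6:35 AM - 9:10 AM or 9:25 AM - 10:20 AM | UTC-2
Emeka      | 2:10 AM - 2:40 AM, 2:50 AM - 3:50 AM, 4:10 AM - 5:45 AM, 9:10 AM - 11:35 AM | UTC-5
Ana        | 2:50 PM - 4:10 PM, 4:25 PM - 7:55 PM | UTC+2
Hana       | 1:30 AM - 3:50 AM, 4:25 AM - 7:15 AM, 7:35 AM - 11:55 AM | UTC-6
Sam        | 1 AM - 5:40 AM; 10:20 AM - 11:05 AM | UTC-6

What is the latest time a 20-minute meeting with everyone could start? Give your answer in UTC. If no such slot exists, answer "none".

none

Jun in UTC: 08:35-11:10, 11:25-12:20 (add 2h to convert from UTC-2).
Emeka in UTC: 07:10-07:40, 07:50-08:50, 09:10-10:45, 14:10-16:35 (add 5h to convert from UTC-5).
Ana in UTC: 12:50-14:10, 14:25-17:55 (subtract 2h to convert from UTC+2).
Hana in UTC: 07:30-09:50, 10:25-13:15, 13:35-17:55 (add 6h to convert from UTC-6).
Sam in UTC: 07:00-11:40, 16:20-17:05 (add 6h to convert from UTC-6).
Jun ∩ Emeka: 08:35-08:50, 09:10-10:45.
Jun ∩ Emeka ∩ Ana: ∅.
Jun ∩ Emeka ∩ Ana ∩ Hana: ∅.
Jun ∩ Emeka ∩ Ana ∩ Hana ∩ Sam: ∅.
There is no time when everyone is free.
No common window is at least 20 minutes long.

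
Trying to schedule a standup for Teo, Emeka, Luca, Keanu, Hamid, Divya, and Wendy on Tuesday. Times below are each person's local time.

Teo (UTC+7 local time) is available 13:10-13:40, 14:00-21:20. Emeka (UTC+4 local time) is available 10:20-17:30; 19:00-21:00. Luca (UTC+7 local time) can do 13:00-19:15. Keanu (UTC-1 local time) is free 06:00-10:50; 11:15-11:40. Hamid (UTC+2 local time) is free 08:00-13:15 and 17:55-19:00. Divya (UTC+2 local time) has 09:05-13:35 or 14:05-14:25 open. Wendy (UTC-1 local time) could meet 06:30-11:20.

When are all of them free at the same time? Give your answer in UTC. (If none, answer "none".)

07:30-11:15

Teo in UTC: 06:10-06:40, 07:00-14:20 (subtract 7h to convert from UTC+7).
Emeka in UTC: 06:20-13:30, 15:00-17:00 (subtract 4h to convert from UTC+4).
Luca in UTC: 06:00-12:15 (subtract 7h to convert from UTC+7).
Keanu in UTC: 07:00-11:50, 12:15-12:40 (add 1h to convert from UTC-1).
Hamid in UTC: 06:00-11:15, 15:55-17:00 (subtract 2h to convert from UTC+2).
Divya in UTC: 07:05-11:35, 12:05-12:25 (subtract 2h to convert from UTC+2).
Wendy in UTC: 07:30-12:20 (add 1h to convert from UTC-1).
Teo ∩ Emeka: 06:20-06:40, 07:00-13:30.
Teo ∩ Emeka ∩ Luca: 06:20-06:40, 07:00-12:15.
Teo ∩ Emeka ∩ Luca ∩ Keanu: 07:00-11:50.
Teo ∩ Emeka ∩ Luca ∩ Keanu ∩ Hamid: 07:00-11:15.
Teo ∩ Emeka ∩ Luca ∩ Keanu ∩ Hamid ∩ Divya: 07:05-11:15.
Teo ∩ Emeka ∩ Luca ∩ Keanu ∩ Hamid ∩ Divya ∩ Wendy: 07:30-11:15.
So the common availability across everyone is 07:30-11:15.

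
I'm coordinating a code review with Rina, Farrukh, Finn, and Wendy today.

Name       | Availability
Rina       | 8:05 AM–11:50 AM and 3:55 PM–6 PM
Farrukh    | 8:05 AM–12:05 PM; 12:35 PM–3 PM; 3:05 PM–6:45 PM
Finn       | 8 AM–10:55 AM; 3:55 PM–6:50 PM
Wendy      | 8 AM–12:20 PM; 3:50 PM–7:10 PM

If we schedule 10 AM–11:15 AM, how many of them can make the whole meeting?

3

Rina, Farrukh, and Wendy can make the full 10:00-11:15 slot — that's 3.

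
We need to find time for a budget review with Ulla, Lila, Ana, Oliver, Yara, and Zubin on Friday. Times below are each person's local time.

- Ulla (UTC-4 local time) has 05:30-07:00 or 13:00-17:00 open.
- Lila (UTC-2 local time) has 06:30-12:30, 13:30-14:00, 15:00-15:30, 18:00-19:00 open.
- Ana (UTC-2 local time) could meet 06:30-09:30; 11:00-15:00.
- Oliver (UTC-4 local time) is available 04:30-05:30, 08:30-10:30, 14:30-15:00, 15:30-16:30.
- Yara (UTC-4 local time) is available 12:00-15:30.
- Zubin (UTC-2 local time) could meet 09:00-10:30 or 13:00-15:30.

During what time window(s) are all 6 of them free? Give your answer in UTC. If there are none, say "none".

none

Ulla in UTC: 09:30-11:00, 17:00-21:00 (add 4h to convert from UTC-4).
Lila in UTC: 08:30-14:30, 15:30-16:00, 17:00-17:30, 20:00-21:00 (add 2h to convert from UTC-2).
Ana in UTC: 08:30-11:30, 13:00-17:00 (add 2h to convert from UTC-2).
Oliver in UTC: 08:30-09:30, 12:30-14:30, 18:30-19:00, 19:30-20:30 (add 4h to convert from UTC-4).
Yara in UTC: 16:00-19:30 (add 4h to convert from UTC-4).
Zubin in UTC: 11:00-12:30, 15:00-17:30 (add 2h to convert from UTC-2).
Ulla ∩ Lila: 09:30-11:00, 17:00-17:30, 20:00-21:00.
Ulla ∩ Lila ∩ Ana: 09:30-11:00.
Ulla ∩ Lila ∩ Ana ∩ Oliver: ∅.
Ulla ∩ Lila ∩ Ana ∩ Oliver ∩ Yara: ∅.
Ulla ∩ Lila ∩ Ana ∩ Oliver ∩ Yara ∩ Zubin: ∅.
There is no time when everyone is free.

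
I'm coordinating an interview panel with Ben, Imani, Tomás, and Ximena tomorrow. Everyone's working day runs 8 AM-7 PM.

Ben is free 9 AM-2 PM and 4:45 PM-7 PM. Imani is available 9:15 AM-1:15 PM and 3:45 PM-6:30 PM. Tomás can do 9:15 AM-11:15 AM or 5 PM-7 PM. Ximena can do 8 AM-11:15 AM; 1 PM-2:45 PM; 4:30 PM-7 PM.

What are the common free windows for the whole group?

09:15-11:15, 17:00-18:30

Ben ∩ Imani: 09:15-13:15, 16:45-18:30.
Ben ∩ Imani ∩ Tomás: 09:15-11:15, 17:00-18:30.
Ben ∩ Imani ∩ Tomás ∩ Ximena: 09:15-11:15, 17:00-18:30.
So the common availability across everyone is 09:15-11:15, 17:00-18:30.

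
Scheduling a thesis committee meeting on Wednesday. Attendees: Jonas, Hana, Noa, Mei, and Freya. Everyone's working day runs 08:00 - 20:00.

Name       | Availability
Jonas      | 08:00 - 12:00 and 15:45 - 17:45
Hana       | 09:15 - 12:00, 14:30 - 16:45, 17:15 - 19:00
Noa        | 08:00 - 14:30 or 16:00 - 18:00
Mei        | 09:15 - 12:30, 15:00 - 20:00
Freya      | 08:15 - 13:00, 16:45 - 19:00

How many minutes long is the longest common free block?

Jonas ∩ Hana: 09:15-12:00, 15:45-16:45, 17:15-17:45.
Jonas ∩ Hana ∩ Noa: 09:15-12:00, 16:00-16:45, 17:15-17:45.
Jonas ∩ Hana ∩ Noa ∩ Mei: 09:15-12:00, 16:00-16:45, 17:15-17:45.
Jonas ∩ Hana ∩ Noa ∩ Mei ∩ Freya: 09:15-12:00, 17:15-17:45.
So the common availability across everyone is 09:15-12:00, 17:15-17:45.
The longest is 09:15-12:00 at 165 minutes.

165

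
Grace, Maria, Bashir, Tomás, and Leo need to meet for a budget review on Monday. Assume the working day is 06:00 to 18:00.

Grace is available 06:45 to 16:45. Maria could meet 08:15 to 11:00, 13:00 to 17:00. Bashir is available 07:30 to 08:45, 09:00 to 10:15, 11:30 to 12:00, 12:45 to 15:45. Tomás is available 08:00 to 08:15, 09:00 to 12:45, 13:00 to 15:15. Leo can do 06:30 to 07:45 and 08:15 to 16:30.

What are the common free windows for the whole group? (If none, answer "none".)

Grace ∩ Maria: 08:15-11:00, 13:00-16:45.
Grace ∩ Maria ∩ Bashir: 08:15-08:45, 09:00-10:15, 13:00-15:45.
Grace ∩ Maria ∩ Bashir ∩ Tomás: 09:00-10:15, 13:00-15:15.
Grace ∩ Maria ∩ Bashir ∩ Tomás ∩ Leo: 09:00-10:15, 13:00-15:15.
Those are the intersection windows.

09:00-10:15, 13:00-15:15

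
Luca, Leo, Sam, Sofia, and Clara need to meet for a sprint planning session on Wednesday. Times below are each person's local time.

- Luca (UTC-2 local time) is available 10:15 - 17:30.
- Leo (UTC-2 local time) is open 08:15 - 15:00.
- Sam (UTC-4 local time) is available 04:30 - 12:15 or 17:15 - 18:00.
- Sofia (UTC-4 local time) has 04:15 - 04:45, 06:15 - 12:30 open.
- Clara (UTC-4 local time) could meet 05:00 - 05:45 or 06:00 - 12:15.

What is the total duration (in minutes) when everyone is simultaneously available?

Luca in UTC: 12:15-19:30 (add 2h to convert from UTC-2).
Leo in UTC: 10:15-17:00 (add 2h to convert from UTC-2).
Sam in UTC: 08:30-16:15, 21:15-22:00 (add 4h to convert from UTC-4).
Sofia in UTC: 08:15-08:45, 10:15-16:30 (add 4h to convert from UTC-4).
Clara in UTC: 09:00-09:45, 10:00-16:15 (add 4h to convert from UTC-4).
Luca ∩ Leo: 12:15-17:00.
Luca ∩ Leo ∩ Sam: 12:15-16:15.
Luca ∩ Leo ∩ Sam ∩ Sofia: 12:15-16:15.
Luca ∩ Leo ∩ Sam ∩ Sofia ∩ Clara: 12:15-16:15.
Those are the intersection windows.
That's a single block of 240 minutes.

240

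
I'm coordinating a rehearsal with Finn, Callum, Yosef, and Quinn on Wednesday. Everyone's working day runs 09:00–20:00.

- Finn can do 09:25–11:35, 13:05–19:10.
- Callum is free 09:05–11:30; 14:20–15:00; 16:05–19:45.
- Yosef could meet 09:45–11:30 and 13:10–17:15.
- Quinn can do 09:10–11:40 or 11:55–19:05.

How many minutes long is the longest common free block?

105

Finn ∩ Callum: 09:25-11:30, 14:20-15:00, 16:05-19:10.
Finn ∩ Callum ∩ Yosef: 09:45-11:30, 14:20-15:00, 16:05-17:15.
Finn ∩ Callum ∩ Yosef ∩ Quinn: 09:45-11:30, 14:20-15:00, 16:05-17:15.
The longest is 09:45-11:30 at 105 minutes.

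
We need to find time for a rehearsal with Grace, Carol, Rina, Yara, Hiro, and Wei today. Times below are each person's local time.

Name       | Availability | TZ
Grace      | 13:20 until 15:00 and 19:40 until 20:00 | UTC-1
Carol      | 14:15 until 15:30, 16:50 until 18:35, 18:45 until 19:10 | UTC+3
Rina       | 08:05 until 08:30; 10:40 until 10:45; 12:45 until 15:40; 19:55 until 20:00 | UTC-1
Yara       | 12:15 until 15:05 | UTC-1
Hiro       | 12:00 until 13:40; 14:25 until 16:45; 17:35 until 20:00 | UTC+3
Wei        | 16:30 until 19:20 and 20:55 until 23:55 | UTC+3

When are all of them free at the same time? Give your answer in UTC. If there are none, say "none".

Grace in UTC: 14:20-16:00, 20:40-21:00 (add 1h to convert from UTC-1).
Carol in UTC: 11:15-12:30, 13:50-15:35, 15:45-16:10 (subtract 3h to convert from UTC+3).
Rina in UTC: 09:05-09:30, 11:40-11:45, 13:45-16:40, 20:55-21:00 (add 1h to convert from UTC-1).
Yara in UTC: 13:15-16:05 (add 1h to convert from UTC-1).
Hiro in UTC: 09:00-10:40, 11:25-13:45, 14:35-17:00 (subtract 3h to convert from UTC+3).
Wei in UTC: 13:30-16:20, 17:55-20:55 (subtract 3h to convert from UTC+3).
Grace ∩ Carol: 14:20-15:35, 15:45-16:00.
Grace ∩ Carol ∩ Rina: 14:20-15:35, 15:45-16:00.
Grace ∩ Carol ∩ Rina ∩ Yara: 14:20-15:35, 15:45-16:00.
Grace ∩ Carol ∩ Rina ∩ Yara ∩ Hiro: 14:35-15:35, 15:45-16:00.
Grace ∩ Carol ∩ Rina ∩ Yara ∩ Hiro ∩ Wei: 14:35-15:35, 15:45-16:00.
So the common availability across everyone is 14:35-15:35, 15:45-16:00.

14:35-15:35, 15:45-16:00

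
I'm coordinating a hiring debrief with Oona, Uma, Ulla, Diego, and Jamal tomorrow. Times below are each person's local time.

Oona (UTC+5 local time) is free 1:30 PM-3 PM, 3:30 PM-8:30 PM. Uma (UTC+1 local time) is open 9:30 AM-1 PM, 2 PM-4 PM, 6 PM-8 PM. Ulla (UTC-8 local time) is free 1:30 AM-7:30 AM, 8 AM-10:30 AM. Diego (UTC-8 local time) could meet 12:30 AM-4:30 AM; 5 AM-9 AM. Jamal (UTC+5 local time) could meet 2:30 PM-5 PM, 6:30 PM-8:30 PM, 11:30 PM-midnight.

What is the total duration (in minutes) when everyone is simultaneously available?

Oona in UTC: 08:30-10:00, 10:30-15:30 (subtract 5h to convert from UTC+5).
Uma in UTC: 08:30-12:00, 13:00-15:00, 17:00-19:00 (subtract 1h to convert from UTC+1).
Ulla in UTC: 09:30-15:30, 16:00-18:30 (add 8h to convert from UTC-8).
Diego in UTC: 08:30-12:30, 13:00-17:00 (add 8h to convert from UTC-8).
Jamal in UTC: 09:30-12:00, 13:30-15:30, 18:30-19:00 (subtract 5h to convert from UTC+5).
Oona ∩ Uma: 08:30-10:00, 10:30-12:00, 13:00-15:00.
Oona ∩ Uma ∩ Ulla: 09:30-10:00, 10:30-12:00, 13:00-15:00.
Oona ∩ Uma ∩ Ulla ∩ Diego: 09:30-10:00, 10:30-12:00, 13:00-15:00.
Oona ∩ Uma ∩ Ulla ∩ Diego ∩ Jamal: 09:30-10:00, 10:30-12:00, 13:30-15:00.
Those are the intersection windows.
Summing the common windows: 30 + 90 + 90 = 210 minutes.

210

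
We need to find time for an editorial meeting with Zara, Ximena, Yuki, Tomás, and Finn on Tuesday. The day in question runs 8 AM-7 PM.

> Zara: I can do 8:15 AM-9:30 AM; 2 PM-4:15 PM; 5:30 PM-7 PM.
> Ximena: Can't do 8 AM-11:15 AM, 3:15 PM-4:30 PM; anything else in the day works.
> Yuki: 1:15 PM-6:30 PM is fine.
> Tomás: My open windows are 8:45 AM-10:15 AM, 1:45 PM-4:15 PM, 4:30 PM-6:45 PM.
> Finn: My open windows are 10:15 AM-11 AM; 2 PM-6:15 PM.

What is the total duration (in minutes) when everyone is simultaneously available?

120

Zara free: 08:15-09:30, 14:00-16:15, 17:30-19:00.
Ximena free: 11:15-15:15, 16:30-19:00 (invert busy blocks within the working day).
Yuki free: 13:15-18:30.
Tomás free: 08:45-10:15, 13:45-16:15, 16:30-18:45.
Finn free: 10:15-11:00, 14:00-18:15.
Zara ∩ Ximena: 14:00-15:15, 17:30-19:00.
Zara ∩ Ximena ∩ Yuki: 14:00-15:15, 17:30-18:30.
Zara ∩ Ximena ∩ Yuki ∩ Tomás: 14:00-15:15, 17:30-18:30.
Zara ∩ Ximena ∩ Yuki ∩ Tomás ∩ Finn: 14:00-15:15, 17:30-18:15.
So the common availability across everyone is 14:00-15:15, 17:30-18:15.
Summing the common windows: 75 + 45 = 120 minutes.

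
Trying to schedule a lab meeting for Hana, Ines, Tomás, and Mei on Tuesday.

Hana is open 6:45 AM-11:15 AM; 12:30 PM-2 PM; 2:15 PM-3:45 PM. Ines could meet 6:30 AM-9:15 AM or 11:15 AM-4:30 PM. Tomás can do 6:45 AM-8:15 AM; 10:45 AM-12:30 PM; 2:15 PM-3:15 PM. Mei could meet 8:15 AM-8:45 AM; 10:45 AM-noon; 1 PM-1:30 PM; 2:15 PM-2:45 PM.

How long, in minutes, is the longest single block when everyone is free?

30

Hana ∩ Ines: 06:45-09:15, 12:30-14:00, 14:15-15:45.
Hana ∩ Ines ∩ Tomás: 06:45-08:15, 14:15-15:15.
Hana ∩ Ines ∩ Tomás ∩ Mei: 14:15-14:45.
The longest is 14:15-14:45 at 30 minutes.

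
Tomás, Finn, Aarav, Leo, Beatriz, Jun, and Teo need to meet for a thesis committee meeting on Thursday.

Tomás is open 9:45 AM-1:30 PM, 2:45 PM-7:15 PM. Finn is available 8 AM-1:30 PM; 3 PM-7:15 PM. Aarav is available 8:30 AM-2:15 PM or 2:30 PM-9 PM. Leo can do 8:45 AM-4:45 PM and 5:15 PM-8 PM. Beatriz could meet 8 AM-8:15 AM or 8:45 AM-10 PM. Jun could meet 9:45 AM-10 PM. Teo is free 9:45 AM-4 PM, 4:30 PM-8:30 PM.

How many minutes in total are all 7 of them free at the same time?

420

Tomás ∩ Finn: 09:45-13:30, 15:00-19:15.
Tomás ∩ Finn ∩ Aarav: 09:45-13:30, 15:00-19:15.
Tomás ∩ Finn ∩ Aarav ∩ Leo: 09:45-13:30, 15:00-16:45, 17:15-19:15.
Tomás ∩ Finn ∩ Aarav ∩ Leo ∩ Beatriz: 09:45-13:30, 15:00-16:45, 17:15-19:15.
Tomás ∩ Finn ∩ Aarav ∩ Leo ∩ Beatriz ∩ Jun: 09:45-13:30, 15:00-16:45, 17:15-19:15.
Tomás ∩ Finn ∩ Aarav ∩ Leo ∩ Beatriz ∩ Jun ∩ Teo: 09:45-13:30, 15:00-16:00, 16:30-16:45, 17:15-19:15.
Summing the common windows: 225 + 60 + 15 + 120 = 420 minutes.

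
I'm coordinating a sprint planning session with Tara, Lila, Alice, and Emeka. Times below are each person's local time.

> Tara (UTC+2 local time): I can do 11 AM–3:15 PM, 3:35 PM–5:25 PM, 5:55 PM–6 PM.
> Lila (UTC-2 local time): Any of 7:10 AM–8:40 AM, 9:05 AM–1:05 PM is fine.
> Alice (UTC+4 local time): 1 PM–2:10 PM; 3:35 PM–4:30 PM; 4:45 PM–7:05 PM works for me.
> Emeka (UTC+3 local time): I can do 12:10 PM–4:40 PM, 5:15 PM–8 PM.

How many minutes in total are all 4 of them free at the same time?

200

Tara in UTC: 09:00-13:15, 13:35-15:25, 15:55-16:00 (subtract 2h to convert from UTC+2).
Lila in UTC: 09:10-10:40, 11:05-15:05 (add 2h to convert from UTC-2).
Alice in UTC: 09:00-10:10, 11:35-12:30, 12:45-15:05 (subtract 4h to convert from UTC+4).
Emeka in UTC: 09:10-13:40, 14:15-17:00 (subtract 3h to convert from UTC+3).
Tara ∩ Lila: 09:10-10:40, 11:05-13:15, 13:35-15:05.
Tara ∩ Lila ∩ Alice: 09:10-10:10, 11:35-12:30, 12:45-13:15, 13:35-15:05.
Tara ∩ Lila ∩ Alice ∩ Emeka: 09:10-10:10, 11:35-12:30, 12:45-13:15, 13:35-13:40, 14:15-15:05.
Those are the intersection windows.
Summing the common windows: 60 + 55 + 30 + 5 + 50 = 200 minutes.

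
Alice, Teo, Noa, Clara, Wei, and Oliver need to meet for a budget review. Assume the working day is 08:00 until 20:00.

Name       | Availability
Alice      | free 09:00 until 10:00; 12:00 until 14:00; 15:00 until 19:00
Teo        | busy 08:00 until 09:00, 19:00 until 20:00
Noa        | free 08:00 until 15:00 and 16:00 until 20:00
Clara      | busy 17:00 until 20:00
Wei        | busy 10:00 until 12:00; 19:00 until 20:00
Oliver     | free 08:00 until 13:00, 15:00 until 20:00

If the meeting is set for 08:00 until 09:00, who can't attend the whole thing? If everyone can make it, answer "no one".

Alice, Teo

Alice free: 09:00-10:00, 12:00-14:00, 15:00-19:00.
Teo free: 09:00-19:00 (invert busy blocks within the working day).
Noa free: 08:00-15:00, 16:00-20:00.
Clara free: 08:00-17:00 (invert busy blocks within the working day).
Wei free: 08:00-10:00, 12:00-19:00 (invert busy blocks within the working day).
Oliver free: 08:00-13:00, 15:00-20:00.
Alice: not fully free for 08:00-09:00. Teo: not fully free for 08:00-09:00. Noa: free for 08:00-09:00. Clara: free for 08:00-09:00. Wei: free for 08:00-09:00. Oliver: free for 08:00-09:00.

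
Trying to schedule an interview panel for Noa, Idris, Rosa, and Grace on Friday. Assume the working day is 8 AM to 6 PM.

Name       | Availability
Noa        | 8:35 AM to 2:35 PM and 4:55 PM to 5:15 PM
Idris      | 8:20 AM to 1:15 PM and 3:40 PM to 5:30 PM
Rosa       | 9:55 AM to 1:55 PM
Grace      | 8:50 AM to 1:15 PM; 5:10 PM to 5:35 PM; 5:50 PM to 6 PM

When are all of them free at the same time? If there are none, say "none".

09:55-13:15

Noa ∩ Idris: 08:35-13:15, 16:55-17:15.
Noa ∩ Idris ∩ Rosa: 09:55-13:15.
Noa ∩ Idris ∩ Rosa ∩ Grace: 09:55-13:15.
Those are the intersection windows.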